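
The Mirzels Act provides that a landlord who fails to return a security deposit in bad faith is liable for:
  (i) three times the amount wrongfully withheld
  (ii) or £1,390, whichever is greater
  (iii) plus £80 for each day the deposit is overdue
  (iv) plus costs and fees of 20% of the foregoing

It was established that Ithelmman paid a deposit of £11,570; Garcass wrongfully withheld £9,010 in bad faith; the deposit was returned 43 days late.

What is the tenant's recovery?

Recovery: £36,564

Trebled: 3 × £9,010 = £27,030
Minimum £1,390: £27,030 meets the minimum, no increase.
Late-return penalty: 43 × £80 = £3,440
Damages plus late penalty: £27,030 + £3,440 = £30,470
Costs and fees: 20% of £30,470 = £6,094
Total recovery: £30,470 + £6,094 = £36,564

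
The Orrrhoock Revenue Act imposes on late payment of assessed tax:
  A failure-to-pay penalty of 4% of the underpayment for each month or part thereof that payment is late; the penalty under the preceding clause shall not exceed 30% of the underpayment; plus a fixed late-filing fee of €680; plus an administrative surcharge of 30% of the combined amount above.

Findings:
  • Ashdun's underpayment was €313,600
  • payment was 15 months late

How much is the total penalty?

Accrued rate: 4% × 15 = 60%, capped at 30% → 30%
Failure-to-pay penalty: 30% of €313,600 = €94,080
Penalty before surcharge: €94,080 + €680 = €94,760
Administrative surcharge: 30% of €94,760 = €28,428
Total penalty: €94,760 + €28,428 = €123,188

€123,188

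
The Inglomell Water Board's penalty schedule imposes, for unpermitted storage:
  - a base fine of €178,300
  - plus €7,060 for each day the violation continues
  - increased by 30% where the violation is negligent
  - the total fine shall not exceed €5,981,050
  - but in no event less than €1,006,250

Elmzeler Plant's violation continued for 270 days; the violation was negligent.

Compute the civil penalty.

€2,709,850

Per-day component: 270 × €7,060 = €1,906,200
Base plus per-day: €178,300 + €1,906,200 = €2,084,500
Enhancement: 30% of €2,084,500 = €625,350
Enhanced fine: €2,084,500 + €625,350 = €2,709,850
Cap at €5,981,050: €2,709,850 is within the cap, no reduction.
Minimum €1,006,250: €2,709,850 meets the minimum, no increase.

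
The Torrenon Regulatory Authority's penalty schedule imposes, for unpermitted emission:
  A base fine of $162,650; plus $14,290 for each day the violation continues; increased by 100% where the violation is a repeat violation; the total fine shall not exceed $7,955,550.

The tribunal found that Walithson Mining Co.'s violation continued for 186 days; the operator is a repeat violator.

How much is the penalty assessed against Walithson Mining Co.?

$5,641,180

Per-day component: 186 × $14,290 = $2,657,940
Base plus per-day: $162,650 + $2,657,940 = $2,820,590
Enhancement: 100% of $2,820,590 = $2,820,590
Enhanced fine: $2,820,590 + $2,820,590 = $5,641,180
Cap at $7,955,550: $5,641,180 is within the cap, no reduction.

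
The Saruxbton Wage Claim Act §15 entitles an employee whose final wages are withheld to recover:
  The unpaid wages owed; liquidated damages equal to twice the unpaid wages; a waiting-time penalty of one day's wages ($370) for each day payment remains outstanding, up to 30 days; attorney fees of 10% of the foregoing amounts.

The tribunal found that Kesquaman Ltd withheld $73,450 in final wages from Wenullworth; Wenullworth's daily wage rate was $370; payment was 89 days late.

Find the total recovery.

Doubled: 2 × $73,450 = $146,900
Penalty days: min(89, 30) = 30
Waiting-time penalty: 30 × $370 = $11,100
Subtotal: $73,450 + $146,900 + $11,100 = $231,450
Attorney fees: 10% of $231,450 = $23,145
Total award: $231,450 + $23,145 = $254,595

$254,595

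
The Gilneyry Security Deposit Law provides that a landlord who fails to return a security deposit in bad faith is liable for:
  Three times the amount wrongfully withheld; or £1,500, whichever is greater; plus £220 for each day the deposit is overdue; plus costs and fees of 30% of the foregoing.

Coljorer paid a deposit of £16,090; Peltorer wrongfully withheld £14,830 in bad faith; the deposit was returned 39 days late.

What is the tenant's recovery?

Recovery: £68,991

Trebled: 3 × £14,830 = £44,490
Minimum £1,500: £44,490 meets the minimum, no increase.
Late-return penalty: 39 × £220 = £8,580
Damages plus late penalty: £44,490 + £8,580 = £53,070
Costs and fees: 30% of £53,070 = £15,921
Total recovery: £53,070 + £15,921 = £68,991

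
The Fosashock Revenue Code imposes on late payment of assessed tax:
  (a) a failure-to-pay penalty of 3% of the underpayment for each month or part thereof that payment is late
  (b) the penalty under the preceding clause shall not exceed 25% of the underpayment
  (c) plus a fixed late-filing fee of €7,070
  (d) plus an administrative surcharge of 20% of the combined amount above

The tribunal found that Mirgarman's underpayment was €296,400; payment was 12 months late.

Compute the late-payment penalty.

Accrued rate: 3% × 12 = 36%, capped at 25% → 25%
Failure-to-pay penalty: 25% of €296,400 = €74,100
Penalty before surcharge: €74,100 + €7,070 = €81,170
Administrative surcharge: 20% of €81,170 = €16,234
Total penalty: €81,170 + €16,234 = €97,404

€97,404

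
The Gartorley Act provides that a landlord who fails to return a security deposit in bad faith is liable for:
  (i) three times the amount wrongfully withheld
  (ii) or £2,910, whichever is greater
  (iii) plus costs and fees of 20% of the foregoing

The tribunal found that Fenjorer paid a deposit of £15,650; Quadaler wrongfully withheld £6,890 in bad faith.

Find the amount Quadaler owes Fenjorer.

Trebled: 3 × £6,890 = £20,670
Minimum £2,910: £20,670 meets the minimum, no increase.
Costs and fees: 20% of £20,670 = £4,134
Total recovery: £20,670 + £4,134 = £24,804

Recovery: £24,804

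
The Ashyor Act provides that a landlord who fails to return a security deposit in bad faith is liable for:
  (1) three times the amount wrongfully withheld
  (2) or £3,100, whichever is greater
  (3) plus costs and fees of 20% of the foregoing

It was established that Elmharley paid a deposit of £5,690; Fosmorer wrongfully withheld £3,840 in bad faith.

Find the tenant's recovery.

Trebled: 3 × £3,840 = £11,520
Minimum £3,100: £11,520 meets the minimum, no increase.
Costs and fees: 20% of £11,520 = £2,304
Total recovery: £11,520 + £2,304 = £13,824

£13,824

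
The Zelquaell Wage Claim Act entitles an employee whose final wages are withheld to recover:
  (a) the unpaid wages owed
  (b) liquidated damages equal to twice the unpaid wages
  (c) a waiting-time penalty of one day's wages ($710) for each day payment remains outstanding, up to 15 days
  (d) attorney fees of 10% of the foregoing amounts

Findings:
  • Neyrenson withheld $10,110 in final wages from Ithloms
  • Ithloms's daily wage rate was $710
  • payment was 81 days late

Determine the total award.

Doubled: 2 × $10,110 = $20,220
Penalty days: min(81, 15) = 15
Waiting-time penalty: 15 × $710 = $10,650
Subtotal: $10,110 + $20,220 + $10,650 = $40,980
Attorney fees: 10% of $40,980 = $4,098
Total award: $40,980 + $4,098 = $45,078

$45,078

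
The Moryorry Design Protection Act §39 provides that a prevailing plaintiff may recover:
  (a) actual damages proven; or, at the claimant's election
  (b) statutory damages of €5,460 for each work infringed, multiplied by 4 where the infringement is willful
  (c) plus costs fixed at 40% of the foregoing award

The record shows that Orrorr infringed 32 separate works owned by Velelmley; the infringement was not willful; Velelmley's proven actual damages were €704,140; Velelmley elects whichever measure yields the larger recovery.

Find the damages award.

Statutory damages: 32 × €5,460 = €174,720
Infringement not willful: no ×4 enhancement.
Greater of actual damages (€704,140) or statutory damages (€174,720): €704,140
Costs: 40% of €704,140 = €281,656
Award plus costs: €704,140 + €281,656 = €985,796

Award: €985,796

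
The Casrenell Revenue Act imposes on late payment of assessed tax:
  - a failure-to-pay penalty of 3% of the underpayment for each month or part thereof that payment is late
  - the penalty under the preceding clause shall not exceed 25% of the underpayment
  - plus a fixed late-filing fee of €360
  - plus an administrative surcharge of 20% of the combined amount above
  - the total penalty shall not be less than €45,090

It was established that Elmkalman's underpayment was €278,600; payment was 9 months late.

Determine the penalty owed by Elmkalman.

Accrued rate: 3% × 9 = 27%, capped at 25% → 25%
Failure-to-pay penalty: 25% of €278,600 = €69,650
Penalty before surcharge: €69,650 + €360 = €70,010
Administrative surcharge: 20% of €70,010 = €14,002
Total penalty: €70,010 + €14,002 = €84,012
Minimum €45,090: €84,012 meets the minimum, no increase.

€84,012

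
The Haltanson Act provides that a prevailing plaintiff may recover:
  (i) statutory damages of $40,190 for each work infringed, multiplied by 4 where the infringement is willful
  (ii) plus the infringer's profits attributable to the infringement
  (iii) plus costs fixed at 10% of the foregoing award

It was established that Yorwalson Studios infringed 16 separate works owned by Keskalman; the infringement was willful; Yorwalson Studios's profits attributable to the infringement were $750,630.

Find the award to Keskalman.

$3,655,069

Statutory damages: 16 × $40,190 = $643,040
Multiplied by 4: 4 × $643,040 = $2,572,160
Combined award: $2,572,160 + $750,630 = $3,322,790
Costs: 10% of $3,322,790 = $332,279
Award plus costs: $3,322,790 + $332,279 = $3,655,069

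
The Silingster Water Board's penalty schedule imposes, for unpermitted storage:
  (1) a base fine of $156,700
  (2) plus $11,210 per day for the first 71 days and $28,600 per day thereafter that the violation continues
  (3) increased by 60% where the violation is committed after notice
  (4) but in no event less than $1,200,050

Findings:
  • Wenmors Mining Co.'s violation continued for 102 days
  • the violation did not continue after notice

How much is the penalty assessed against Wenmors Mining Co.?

$1,839,210

First 71 days: 71 × $11,210 = $795,910
Remaining days: (102 − 71) × $28,600 = $886,600
Per-day component: $795,910 + $886,600 = $1,682,510
Base plus per-day: $156,700 + $1,682,510 = $1,839,210
The violation did not continue after notice: no 60% increase.
Minimum $1,200,050: $1,839,210 meets the minimum, no increase.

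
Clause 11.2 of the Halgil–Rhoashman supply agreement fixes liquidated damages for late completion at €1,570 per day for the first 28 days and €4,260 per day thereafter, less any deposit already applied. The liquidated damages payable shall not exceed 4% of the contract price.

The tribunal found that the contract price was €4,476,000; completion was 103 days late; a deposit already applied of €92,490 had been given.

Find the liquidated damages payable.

First 28 days: 28 × €1,570 = €43,960
Remaining days: (103 − 28) × €4,260 = €319,500
Accrued per-day damages: €43,960 + €319,500 = €363,460
Less deposit already applied: €363,460 − €92,490 = €270,970
Cap: 4% of €4,476,000 = €179,040
Cap at €179,040: €270,970 exceeds the cap → €179,040

€179,040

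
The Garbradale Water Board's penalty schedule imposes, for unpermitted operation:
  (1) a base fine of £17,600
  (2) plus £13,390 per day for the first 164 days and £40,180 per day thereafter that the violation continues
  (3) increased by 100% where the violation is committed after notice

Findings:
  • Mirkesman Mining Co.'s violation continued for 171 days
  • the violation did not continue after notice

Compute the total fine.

First 164 days: 164 × £13,390 = £2,195,960
Remaining days: (171 − 164) × £40,180 = £281,260
Per-day component: £2,195,960 + £281,260 = £2,477,220
Base plus per-day: £17,600 + £2,477,220 = £2,494,820
The violation did not continue after notice: no 100% increase.

Civil penalty: £2,494,820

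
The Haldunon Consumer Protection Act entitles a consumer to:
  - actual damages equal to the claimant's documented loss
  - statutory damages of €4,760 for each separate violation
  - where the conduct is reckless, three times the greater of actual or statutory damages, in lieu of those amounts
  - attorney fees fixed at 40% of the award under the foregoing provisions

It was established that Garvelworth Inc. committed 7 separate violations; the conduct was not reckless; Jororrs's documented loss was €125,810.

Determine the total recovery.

Statutory damages: 7 × €4,760 = €33,320
Conduct not reckless: the in-lieu enhancement does not apply.
Actual plus statutory damages: €125,810 + €33,320 = €159,130
Attorney fees: 40% of €159,130 = €63,652
Total recovery: €159,130 + €63,652 = €222,782

€222,782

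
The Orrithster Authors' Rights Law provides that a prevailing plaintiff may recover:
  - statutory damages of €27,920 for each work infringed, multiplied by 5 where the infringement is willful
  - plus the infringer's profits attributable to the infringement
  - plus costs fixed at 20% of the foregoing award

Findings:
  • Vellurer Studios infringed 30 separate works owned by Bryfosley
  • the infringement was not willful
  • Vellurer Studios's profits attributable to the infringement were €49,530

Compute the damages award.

€1,064,556

Statutory damages: 30 × €27,920 = €837,600
Infringement not willful: no ×5 enhancement.
Combined award: €837,600 + €49,530 = €887,130
Costs: 20% of €887,130 = €177,426
Award plus costs: €887,130 + €177,426 = €1,064,556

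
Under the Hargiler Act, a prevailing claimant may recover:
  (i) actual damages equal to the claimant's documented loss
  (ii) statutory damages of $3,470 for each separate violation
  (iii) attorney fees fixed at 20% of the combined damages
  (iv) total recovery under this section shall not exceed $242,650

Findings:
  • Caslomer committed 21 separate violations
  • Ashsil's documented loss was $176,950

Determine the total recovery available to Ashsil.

Statutory damages: 21 × $3,470 = $72,870
Combined damages: $176,950 + $72,870 = $249,820
Attorney fees: 20% of $249,820 = $49,964
Total before cap: $249,820 + $49,964 = $299,784
Cap at $242,650: $299,784 exceeds the cap → $242,650

$242,650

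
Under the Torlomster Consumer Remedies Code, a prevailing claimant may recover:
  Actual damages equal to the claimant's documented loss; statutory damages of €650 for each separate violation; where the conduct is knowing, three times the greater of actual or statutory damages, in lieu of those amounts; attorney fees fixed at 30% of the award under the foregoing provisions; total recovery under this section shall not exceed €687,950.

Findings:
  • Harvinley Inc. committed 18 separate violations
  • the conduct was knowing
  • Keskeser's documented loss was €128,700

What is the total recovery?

€501,930

Statutory damages: 18 × €650 = €11,700
Greater of actual damages (€128,700) or statutory damages (€11,700): €128,700
Trebled: 3 × €128,700 = €386,100
Attorney fees: 30% of €386,100 = €115,830
Total before cap: €386,100 + €115,830 = €501,930
Cap at €687,950: €501,930 is within the cap, no reduction.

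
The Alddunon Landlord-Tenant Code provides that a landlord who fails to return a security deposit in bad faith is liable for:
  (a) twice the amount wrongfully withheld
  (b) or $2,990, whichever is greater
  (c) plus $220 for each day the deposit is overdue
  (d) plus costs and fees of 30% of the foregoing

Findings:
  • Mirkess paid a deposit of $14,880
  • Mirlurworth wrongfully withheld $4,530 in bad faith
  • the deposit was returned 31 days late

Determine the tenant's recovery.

$20,644

Doubled: 2 × $4,530 = $9,060
Minimum $2,990: $9,060 meets the minimum, no increase.
Late-return penalty: 31 × $220 = $6,820
Damages plus late penalty: $9,060 + $6,820 = $15,880
Costs and fees: 30% of $15,880 = $4,764
Total recovery: $15,880 + $4,764 = $20,644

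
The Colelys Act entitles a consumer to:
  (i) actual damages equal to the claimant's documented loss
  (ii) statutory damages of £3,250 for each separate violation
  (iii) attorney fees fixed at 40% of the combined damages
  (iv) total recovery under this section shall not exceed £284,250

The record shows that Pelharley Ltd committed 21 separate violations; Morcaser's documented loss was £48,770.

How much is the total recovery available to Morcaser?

Statutory damages: 21 × £3,250 = £68,250
Combined damages: £48,770 + £68,250 = £117,020
Attorney fees: 40% of £117,020 = £46,808
Total before cap: £117,020 + £46,808 = £163,828
Cap at £284,250: £163,828 is within the cap, no reduction.

£163,828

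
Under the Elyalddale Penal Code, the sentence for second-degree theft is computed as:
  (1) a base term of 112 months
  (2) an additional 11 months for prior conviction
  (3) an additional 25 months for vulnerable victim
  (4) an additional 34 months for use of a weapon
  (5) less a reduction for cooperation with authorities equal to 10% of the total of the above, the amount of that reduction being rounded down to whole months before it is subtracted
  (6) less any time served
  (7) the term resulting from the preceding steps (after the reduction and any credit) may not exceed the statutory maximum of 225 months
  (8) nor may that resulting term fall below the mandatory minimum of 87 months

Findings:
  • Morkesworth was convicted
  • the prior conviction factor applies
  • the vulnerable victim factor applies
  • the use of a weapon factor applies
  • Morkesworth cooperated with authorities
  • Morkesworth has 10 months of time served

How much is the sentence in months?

Prior conviction enhancement: +11 months
Vulnerable victim enhancement: +25 months
Use of a weapon enhancement: +34 months
Adjusted term: 112 months + 11 months + 25 months + 34 months = 182 months
Cooperation with authorities reduction: 10% of 182 months = 18 months (rounded down)
After reduction: 182 − 18 = 164 months
Less time served: 164 months − 10 months = 154 months
Cap at 225 months: 154 months is within the cap, no reduction.
Minimum 87 months: 154 months meets the minimum, no increase.

154 months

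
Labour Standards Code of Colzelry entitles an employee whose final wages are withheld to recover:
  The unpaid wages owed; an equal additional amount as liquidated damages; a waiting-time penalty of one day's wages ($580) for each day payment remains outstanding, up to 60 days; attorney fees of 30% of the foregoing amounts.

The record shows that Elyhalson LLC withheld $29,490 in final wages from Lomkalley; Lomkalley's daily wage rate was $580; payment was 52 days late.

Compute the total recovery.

Liquidated damages (equal amount): $29,490
Penalty days: min(52, 60) = 52
Waiting-time penalty: 52 × $580 = $30,160
Subtotal: $29,490 + $29,490 + $30,160 = $89,140
Attorney fees: 30% of $89,140 = $26,742
Total award: $89,140 + $26,742 = $115,882

Total award: $115,882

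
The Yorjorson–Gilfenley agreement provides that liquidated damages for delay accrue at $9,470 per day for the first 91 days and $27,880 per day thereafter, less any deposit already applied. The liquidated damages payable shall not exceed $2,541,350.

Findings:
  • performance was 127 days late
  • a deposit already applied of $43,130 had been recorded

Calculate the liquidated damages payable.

First 91 days: 91 × $9,470 = $861,770
Remaining days: (127 − 91) × $27,880 = $1,003,680
Accrued per-day damages: $861,770 + $1,003,680 = $1,865,450
Less deposit already applied: $1,865,450 − $43,130 = $1,822,320
Cap at $2,541,350: $1,822,320 is within the cap, no reduction.

$1,822,320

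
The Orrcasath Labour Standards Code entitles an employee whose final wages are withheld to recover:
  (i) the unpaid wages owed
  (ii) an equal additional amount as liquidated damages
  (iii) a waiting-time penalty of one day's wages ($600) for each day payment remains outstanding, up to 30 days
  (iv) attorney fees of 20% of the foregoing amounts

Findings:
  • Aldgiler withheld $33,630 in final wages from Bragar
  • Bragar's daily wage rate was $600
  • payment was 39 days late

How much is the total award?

$102,312

Liquidated damages (equal amount): $33,630
Penalty days: min(39, 30) = 30
Waiting-time penalty: 30 × $600 = $18,000
Subtotal: $33,630 + $33,630 + $18,000 = $85,260
Attorney fees: 20% of $85,260 = $17,052
Total award: $85,260 + $17,052 = $102,312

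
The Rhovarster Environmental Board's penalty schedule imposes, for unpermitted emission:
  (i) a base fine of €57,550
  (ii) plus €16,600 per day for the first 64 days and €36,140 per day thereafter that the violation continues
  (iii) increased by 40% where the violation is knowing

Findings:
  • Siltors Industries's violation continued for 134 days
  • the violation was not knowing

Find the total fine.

€3,649,750

First 64 days: 64 × €16,600 = €1,062,400
Remaining days: (134 − 64) × €36,140 = €2,529,800
Per-day component: €1,062,400 + €2,529,800 = €3,592,200
Base plus per-day: €57,550 + €3,592,200 = €3,649,750
The violation was not knowing: no 40% increase.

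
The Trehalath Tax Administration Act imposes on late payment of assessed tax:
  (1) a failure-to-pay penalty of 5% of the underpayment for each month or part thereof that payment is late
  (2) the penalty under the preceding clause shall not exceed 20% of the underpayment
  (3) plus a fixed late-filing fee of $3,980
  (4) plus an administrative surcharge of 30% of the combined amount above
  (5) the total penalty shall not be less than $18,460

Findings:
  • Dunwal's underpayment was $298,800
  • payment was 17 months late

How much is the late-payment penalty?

$82,862

Accrued rate: 5% × 17 = 85%, capped at 20% → 20%
Failure-to-pay penalty: 20% of $298,800 = $59,760
Penalty before surcharge: $59,760 + $3,980 = $63,740
Administrative surcharge: 30% of $63,740 = $19,122
Total penalty: $63,740 + $19,122 = $82,862
Minimum $18,460: $82,862 meets the minimum, no increase.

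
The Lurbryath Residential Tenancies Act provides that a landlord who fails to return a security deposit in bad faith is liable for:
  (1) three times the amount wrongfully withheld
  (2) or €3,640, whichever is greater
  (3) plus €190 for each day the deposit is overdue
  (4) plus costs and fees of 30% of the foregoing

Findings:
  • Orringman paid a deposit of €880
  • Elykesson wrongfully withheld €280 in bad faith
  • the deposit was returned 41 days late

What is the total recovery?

€14,859

Trebled: 3 × €280 = €840
Minimum €3,640: €840 is below the minimum → €3,640
Late-return penalty: 41 × €190 = €7,790
Damages plus late penalty: €3,640 + €7,790 = €11,430
Costs and fees: 30% of €11,430 = €3,429
Total recovery: €11,430 + €3,429 = €14,859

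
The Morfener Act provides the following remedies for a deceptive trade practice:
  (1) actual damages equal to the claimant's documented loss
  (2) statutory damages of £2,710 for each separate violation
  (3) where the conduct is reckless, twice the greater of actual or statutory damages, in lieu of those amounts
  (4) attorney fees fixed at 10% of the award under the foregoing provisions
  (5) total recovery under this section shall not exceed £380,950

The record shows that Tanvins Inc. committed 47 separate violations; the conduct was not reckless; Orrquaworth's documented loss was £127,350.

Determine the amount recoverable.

Statutory damages: 47 × £2,710 = £127,370
Conduct not reckless: the in-lieu enhancement does not apply.
Actual plus statutory damages: £127,350 + £127,370 = £254,720
Attorney fees: 10% of £254,720 = £25,472
Total before cap: £254,720 + £25,472 = £280,192
Cap at £380,950: £280,192 is within the cap, no reduction.

£280,192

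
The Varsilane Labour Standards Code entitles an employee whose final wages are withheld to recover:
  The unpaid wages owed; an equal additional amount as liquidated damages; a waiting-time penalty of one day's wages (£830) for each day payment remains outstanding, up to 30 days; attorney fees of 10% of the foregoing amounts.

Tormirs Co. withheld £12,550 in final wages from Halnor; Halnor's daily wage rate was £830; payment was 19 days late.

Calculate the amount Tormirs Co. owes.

£44,957

Liquidated damages (equal amount): £12,550
Penalty days: min(19, 30) = 19
Waiting-time penalty: 19 × £830 = £15,770
Subtotal: £12,550 + £12,550 + £15,770 = £40,870
Attorney fees: 10% of £40,870 = £4,087
Total award: £40,870 + £4,087 = £44,957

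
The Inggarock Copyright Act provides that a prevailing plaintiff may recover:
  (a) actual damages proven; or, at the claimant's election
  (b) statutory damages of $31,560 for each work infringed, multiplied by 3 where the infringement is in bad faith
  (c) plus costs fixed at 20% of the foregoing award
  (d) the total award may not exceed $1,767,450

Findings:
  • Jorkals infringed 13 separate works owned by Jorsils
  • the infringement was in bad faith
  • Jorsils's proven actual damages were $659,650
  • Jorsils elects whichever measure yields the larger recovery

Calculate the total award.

$1,477,008

Statutory damages: 13 × $31,560 = $410,280
Trebled: 3 × $410,280 = $1,230,840
Greater of actual damages ($659,650) or enhanced statutory damages ($1,230,840): $1,230,840
Costs: 20% of $1,230,840 = $246,168
Award plus costs: $1,230,840 + $246,168 = $1,477,008
Cap at $1,767,450: $1,477,008 is within the cap, no reduction.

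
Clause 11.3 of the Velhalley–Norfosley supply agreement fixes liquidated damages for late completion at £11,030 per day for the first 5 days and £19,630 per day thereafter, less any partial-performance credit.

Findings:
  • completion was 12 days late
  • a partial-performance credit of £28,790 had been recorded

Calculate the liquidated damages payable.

£163,770

First 5 days: 5 × £11,030 = £55,150
Remaining days: (12 − 5) × £19,630 = £137,410
Accrued per-day damages: £55,150 + £137,410 = £192,560
Less partial-performance credit: £192,560 − £28,790 = £163,770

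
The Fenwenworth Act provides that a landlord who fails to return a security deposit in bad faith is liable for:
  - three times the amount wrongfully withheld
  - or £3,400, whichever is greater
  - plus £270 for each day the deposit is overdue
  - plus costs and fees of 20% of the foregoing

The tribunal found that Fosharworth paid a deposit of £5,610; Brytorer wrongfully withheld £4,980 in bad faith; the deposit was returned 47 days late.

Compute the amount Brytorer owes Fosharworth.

Trebled: 3 × £4,980 = £14,940
Minimum £3,400: £14,940 meets the minimum, no increase.
Late-return penalty: 47 × £270 = £12,690
Damages plus late penalty: £14,940 + £12,690 = £27,630
Costs and fees: 20% of £27,630 = £5,526
Total recovery: £27,630 + £5,526 = £33,156

£33,156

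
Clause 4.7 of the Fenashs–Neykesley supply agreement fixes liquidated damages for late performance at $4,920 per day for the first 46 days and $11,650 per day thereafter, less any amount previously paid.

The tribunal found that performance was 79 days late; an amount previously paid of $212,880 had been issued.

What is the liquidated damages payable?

$397,890

First 46 days: 46 × $4,920 = $226,320
Remaining days: (79 − 46) × $11,650 = $384,450
Accrued per-day damages: $226,320 + $384,450 = $610,770
Less amount previously paid: $610,770 − $212,880 = $397,890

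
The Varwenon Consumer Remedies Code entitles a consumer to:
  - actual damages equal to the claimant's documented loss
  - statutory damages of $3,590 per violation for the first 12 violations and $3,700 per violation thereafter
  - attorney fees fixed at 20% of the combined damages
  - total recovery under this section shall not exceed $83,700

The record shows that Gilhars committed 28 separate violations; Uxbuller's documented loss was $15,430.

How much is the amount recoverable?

$83,700

First 12 violations: 12 × $3,590 = $43,080
Remaining violations: (28 − 12) × $3,700 = $59,200
Statutory damages: $43,080 + $59,200 = $102,280
Combined damages: $15,430 + $102,280 = $117,710
Attorney fees: 20% of $117,710 = $23,542
Total before cap: $117,710 + $23,542 = $141,252
Cap at $83,700: $141,252 exceeds the cap → $83,700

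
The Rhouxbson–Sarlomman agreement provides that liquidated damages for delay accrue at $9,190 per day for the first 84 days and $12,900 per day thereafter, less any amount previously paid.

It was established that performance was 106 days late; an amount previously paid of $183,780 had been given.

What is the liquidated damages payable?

First 84 days: 84 × $9,190 = $771,960
Remaining days: (106 − 84) × $12,900 = $283,800
Accrued per-day damages: $771,960 + $283,800 = $1,055,760
Less amount previously paid: $1,055,760 − $183,780 = $871,980

$871,980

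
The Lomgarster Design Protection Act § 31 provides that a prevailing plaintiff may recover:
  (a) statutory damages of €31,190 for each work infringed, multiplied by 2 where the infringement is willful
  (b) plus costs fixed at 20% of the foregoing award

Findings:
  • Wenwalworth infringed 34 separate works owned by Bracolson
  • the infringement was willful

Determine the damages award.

Award: €2,545,104

Statutory damages: 34 × €31,190 = €1,060,460
Doubled: 2 × €1,060,460 = €2,120,920
Costs: 20% of €2,120,920 = €424,184
Award plus costs: €2,120,920 + €424,184 = €2,545,104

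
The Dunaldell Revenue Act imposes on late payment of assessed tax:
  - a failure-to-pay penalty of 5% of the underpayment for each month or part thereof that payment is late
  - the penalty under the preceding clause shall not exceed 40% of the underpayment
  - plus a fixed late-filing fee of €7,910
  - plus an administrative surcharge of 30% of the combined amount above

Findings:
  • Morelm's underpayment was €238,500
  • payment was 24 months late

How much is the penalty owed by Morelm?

€134,303

Accrued rate: 5% × 24 = 120%, capped at 40% → 40%
Failure-to-pay penalty: 40% of €238,500 = €95,400
Penalty before surcharge: €95,400 + €7,910 = €103,310
Administrative surcharge: 30% of €103,310 = €30,993
Total penalty: €103,310 + €30,993 = €134,303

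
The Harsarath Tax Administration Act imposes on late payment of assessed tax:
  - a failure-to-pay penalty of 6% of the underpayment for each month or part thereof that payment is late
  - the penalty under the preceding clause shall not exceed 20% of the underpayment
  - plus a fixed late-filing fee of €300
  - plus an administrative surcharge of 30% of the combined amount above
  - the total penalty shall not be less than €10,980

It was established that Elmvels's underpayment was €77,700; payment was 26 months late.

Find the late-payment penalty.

€20,592

Accrued rate: 6% × 26 = 156%, capped at 20% → 20%
Failure-to-pay penalty: 20% of €77,700 = €15,540
Penalty before surcharge: €15,540 + €300 = €15,840
Administrative surcharge: 30% of €15,840 = €4,752
Total penalty: €15,840 + €4,752 = €20,592
Minimum €10,980: €20,592 meets the minimum, no increase.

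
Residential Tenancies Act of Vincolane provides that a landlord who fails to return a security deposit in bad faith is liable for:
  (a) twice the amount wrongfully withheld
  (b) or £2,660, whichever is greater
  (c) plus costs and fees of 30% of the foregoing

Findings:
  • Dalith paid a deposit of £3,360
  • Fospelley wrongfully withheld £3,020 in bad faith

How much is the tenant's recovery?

£7,852

Doubled: 2 × £3,020 = £6,040
Minimum £2,660: £6,040 meets the minimum, no increase.
Costs and fees: 30% of £6,040 = £1,812
Total recovery: £6,040 + £1,812 = £7,852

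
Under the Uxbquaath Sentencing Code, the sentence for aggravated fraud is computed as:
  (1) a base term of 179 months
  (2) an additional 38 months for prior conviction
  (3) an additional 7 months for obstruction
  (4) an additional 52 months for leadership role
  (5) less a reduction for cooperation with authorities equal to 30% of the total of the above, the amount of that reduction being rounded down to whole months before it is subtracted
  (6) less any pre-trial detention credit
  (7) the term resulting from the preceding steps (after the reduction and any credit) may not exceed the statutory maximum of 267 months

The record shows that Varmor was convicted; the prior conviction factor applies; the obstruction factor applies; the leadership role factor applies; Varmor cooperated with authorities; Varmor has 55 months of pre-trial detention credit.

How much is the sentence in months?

Sentence: 139 months

Prior conviction enhancement: +38 months
Obstruction enhancement: +7 months
Leadership role enhancement: +52 months
Adjusted term: 179 months + 38 months + 7 months + 52 months = 276 months
Cooperation with authorities reduction: 30% of 276 months = 82 months (rounded down)
After reduction: 276 − 82 = 194 months
Less pre-trial detention credit: 194 months − 55 months = 139 months
Cap at 267 months: 139 months is within the cap, no reduction.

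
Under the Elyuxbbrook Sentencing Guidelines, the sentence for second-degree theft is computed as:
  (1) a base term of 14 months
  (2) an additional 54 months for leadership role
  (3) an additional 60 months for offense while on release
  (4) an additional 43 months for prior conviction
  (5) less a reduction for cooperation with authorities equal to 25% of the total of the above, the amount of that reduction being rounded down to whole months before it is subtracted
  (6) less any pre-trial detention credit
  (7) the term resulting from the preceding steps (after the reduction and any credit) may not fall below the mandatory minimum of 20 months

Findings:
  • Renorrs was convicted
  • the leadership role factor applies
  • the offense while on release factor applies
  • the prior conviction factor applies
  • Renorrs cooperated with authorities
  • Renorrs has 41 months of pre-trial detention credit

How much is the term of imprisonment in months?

Leadership role enhancement: +54 months
Offense while on release enhancement: +60 months
Prior conviction enhancement: +43 months
Adjusted term: 14 months + 54 months + 60 months + 43 months = 171 months
Cooperation with authorities reduction: 25% of 171 months = 42 months (rounded down)
After reduction: 171 − 42 = 129 months
Less pre-trial detention credit: 129 months − 41 months = 88 months
Minimum 20 months: 88 months meets the minimum, no increase.

Sentence: 88 months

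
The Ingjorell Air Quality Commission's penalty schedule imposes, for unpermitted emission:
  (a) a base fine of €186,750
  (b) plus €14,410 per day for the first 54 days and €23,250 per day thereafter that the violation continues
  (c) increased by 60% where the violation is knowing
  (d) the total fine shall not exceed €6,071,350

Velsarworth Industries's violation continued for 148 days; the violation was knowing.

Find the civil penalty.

First 54 days: 54 × €14,410 = €778,140
Remaining days: (148 − 54) × €23,250 = €2,185,500
Per-day component: €778,140 + €2,185,500 = €2,963,640
Base plus per-day: €186,750 + €2,963,640 = €3,150,390
Enhancement: 60% of €3,150,390 = €1,890,234
Enhanced fine: €3,150,390 + €1,890,234 = €5,040,624
Cap at €6,071,350: €5,040,624 is within the cap, no reduction.

Civil penalty: €5,040,624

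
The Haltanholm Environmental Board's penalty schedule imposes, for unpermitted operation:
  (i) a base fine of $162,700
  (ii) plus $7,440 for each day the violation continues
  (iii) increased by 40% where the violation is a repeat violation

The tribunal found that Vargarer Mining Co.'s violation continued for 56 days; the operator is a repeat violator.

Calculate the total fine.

Civil penalty: $811,076

Per-day component: 56 × $7,440 = $416,640
Base plus per-day: $162,700 + $416,640 = $579,340
Enhancement: 40% of $579,340 = $231,736
Enhanced fine: $579,340 + $231,736 = $811,076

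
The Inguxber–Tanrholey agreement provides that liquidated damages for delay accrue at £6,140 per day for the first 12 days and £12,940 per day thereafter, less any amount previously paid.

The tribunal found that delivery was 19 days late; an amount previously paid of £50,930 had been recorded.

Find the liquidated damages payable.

First 12 days: 12 × £6,140 = £73,680
Remaining days: (19 − 12) × £12,940 = £90,580
Accrued per-day damages: £73,680 + £90,580 = £164,260
Less amount previously paid: £164,260 − £50,930 = £113,330

£113,330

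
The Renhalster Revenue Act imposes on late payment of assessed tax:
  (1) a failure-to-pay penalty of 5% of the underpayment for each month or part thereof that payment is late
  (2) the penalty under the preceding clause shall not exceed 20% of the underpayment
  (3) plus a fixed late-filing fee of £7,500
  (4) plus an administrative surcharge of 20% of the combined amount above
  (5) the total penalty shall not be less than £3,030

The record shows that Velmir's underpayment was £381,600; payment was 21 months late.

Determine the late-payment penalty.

Accrued rate: 5% × 21 = 105%, capped at 20% → 20%
Failure-to-pay penalty: 20% of £381,600 = £76,320
Penalty before surcharge: £76,320 + £7,500 = £83,820
Administrative surcharge: 20% of £83,820 = £16,764
Total penalty: £83,820 + £16,764 = £100,584
Minimum £3,030: £100,584 meets the minimum, no increase.

£100,584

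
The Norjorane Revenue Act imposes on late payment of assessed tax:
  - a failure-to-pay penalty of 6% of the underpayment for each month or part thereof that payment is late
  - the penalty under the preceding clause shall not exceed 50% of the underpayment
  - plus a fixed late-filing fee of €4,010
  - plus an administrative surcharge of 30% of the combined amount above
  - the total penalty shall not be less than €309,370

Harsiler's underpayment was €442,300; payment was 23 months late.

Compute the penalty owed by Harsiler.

€309,370

Accrued rate: 6% × 23 = 138%, capped at 50% → 50%
Failure-to-pay penalty: 50% of €442,300 = €221,150
Penalty before surcharge: €221,150 + €4,010 = €225,160
Administrative surcharge: 30% of €225,160 = €67,548
Total penalty: €225,160 + €67,548 = €292,708
Minimum €309,370: €292,708 is below the minimum → €309,370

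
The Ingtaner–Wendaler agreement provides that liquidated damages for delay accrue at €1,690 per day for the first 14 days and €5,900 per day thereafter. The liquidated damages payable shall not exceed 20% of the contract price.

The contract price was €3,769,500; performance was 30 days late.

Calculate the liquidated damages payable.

First 14 days: 14 × €1,690 = €23,660
Remaining days: (30 − 14) × €5,900 = €94,400
Accrued per-day damages: €23,660 + €94,400 = €118,060
Cap: 20% of €3,769,500 = €753,900
Cap at €753,900: €118,060 is within the cap, no reduction.

€118,060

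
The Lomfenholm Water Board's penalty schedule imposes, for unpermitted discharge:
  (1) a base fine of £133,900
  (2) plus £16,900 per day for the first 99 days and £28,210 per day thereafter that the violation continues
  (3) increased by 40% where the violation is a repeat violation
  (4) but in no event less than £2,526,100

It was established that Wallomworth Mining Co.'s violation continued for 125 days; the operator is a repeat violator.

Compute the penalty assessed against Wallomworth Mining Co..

£3,556,644

First 99 days: 99 × £16,900 = £1,673,100
Remaining days: (125 − 99) × £28,210 = £733,460
Per-day component: £1,673,100 + £733,460 = £2,406,560
Base plus per-day: £133,900 + £2,406,560 = £2,540,460
Enhancement: 40% of £2,540,460 = £1,016,184
Enhanced fine: £2,540,460 + £1,016,184 = £3,556,644
Minimum £2,526,100: £3,556,644 meets the minimum, no increase.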